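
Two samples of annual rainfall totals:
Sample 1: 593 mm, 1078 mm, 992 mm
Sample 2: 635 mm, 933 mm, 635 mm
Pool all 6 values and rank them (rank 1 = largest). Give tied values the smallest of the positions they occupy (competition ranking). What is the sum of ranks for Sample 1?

Sorted (descending): 1078, 992, 933, 635, 635, 593
The 2 values of 635 occupy positions 4–5 → each gets rank 4.
Sample 1 values → pooled ranks: 593→6, 1078→1, 992→2
Rank sum = 6 + 1 + 2 = 9

9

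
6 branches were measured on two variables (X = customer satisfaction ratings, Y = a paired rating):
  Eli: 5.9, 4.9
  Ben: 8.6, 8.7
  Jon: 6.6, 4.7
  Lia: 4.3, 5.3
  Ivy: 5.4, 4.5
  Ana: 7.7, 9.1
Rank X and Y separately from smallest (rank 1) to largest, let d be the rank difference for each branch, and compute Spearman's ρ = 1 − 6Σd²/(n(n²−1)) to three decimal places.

0.543

Ranks of variable 1: 3, 6, 4, 1, 2, 5
Ranks of variable 2: 3, 5, 2, 4, 1, 6
d = r₁ − r₂: 0, 1, 2, -3, 1, -1
d²: 0, 1, 4, 9, 1, 1; Σd² = 16
ρ = 1 − 6·16/(6·35) = 1 − 96/210 = 0.543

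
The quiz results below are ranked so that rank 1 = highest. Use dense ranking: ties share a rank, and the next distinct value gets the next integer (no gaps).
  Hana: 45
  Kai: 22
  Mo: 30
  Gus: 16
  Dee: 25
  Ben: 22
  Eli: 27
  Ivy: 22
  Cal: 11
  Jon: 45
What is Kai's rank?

5

Sorted (descending): 45, 45, 30, 27, 25, 22, 22, 22, 16, 11
The 2 values of 45 share dense rank 1.
The 3 values of 22 share dense rank 5.
Remaining distinct values take the next consecutive integers.
Kai has value 22 → rank 5.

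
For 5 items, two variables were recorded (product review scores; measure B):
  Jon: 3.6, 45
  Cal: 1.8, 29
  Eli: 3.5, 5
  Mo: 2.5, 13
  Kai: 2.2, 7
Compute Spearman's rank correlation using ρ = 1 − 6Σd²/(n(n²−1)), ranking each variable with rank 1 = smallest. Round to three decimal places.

0.100

Ranks of variable 1: 5, 1, 4, 3, 2
Ranks of variable 2: 5, 4, 1, 3, 2
d = r₁ − r₂: 0, -3, 3, 0, 0
d²: 0, 9, 9, 0, 0; Σd² = 18
ρ = 1 − 6·18/(5·24) = 1 − 108/120 = 0.100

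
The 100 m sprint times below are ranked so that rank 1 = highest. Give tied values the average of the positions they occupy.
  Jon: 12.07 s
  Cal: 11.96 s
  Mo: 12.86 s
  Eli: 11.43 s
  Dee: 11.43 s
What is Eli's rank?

4.5

Sorted (descending): 12.86, 12.07, 11.96, 11.43, 11.43
The 2 values of 11.43 occupy positions 4–5 → average rank (4+5)/2 = 4.5.
Eli has value 11.43 s → rank 4.5.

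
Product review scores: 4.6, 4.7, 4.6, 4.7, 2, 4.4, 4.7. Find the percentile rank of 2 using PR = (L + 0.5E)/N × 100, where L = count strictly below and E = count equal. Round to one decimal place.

7.1

N = 7.
Strictly below 2: 0. Equal to 2: 1.
PR = (0 + 0.5·1)/7 × 100 = 7.1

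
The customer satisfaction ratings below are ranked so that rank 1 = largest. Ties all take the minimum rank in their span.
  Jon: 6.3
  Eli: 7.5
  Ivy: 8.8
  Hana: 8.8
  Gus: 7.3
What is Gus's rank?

Sorted (descending): 8.8, 8.8, 7.5, 7.3, 6.3
The 2 values of 8.8 occupy positions 1–2 → each gets rank 1.
Gus has value 7.3 → rank 4.

4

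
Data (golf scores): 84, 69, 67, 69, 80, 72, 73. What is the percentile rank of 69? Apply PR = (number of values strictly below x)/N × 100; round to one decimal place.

14.3

N = 7.
Strictly below 69: 1. Equal to 69: 2.
PR = 1/7 × 100 = 14.3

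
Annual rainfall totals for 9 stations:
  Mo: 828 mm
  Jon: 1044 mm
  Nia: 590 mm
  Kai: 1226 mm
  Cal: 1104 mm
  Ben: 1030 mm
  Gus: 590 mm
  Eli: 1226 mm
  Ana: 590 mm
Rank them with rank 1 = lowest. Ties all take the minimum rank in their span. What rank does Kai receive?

Sorted (ascending): 590, 590, 590, 828, 1030, 1044, 1104, 1226, 1226
The 3 values of 590 occupy positions 1–3 → each gets rank 1.
The 2 values of 1226 occupy positions 8–9 → each gets rank 8.
Kai has value 1226 mm → rank 8.

8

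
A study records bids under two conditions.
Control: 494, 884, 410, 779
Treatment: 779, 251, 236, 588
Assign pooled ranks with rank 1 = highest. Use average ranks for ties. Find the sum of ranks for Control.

14.5

Sorted (descending): 884, 779, 779, 588, 494, 410, 251, 236
The 2 values of 779 occupy positions 2–3 → average rank (2+3)/2 = 2.5.
Control values → pooled ranks: 494→5, 884→1, 410→6, 779→2.5
Rank sum = 5 + 1 + 6 + 2.5 = 14.5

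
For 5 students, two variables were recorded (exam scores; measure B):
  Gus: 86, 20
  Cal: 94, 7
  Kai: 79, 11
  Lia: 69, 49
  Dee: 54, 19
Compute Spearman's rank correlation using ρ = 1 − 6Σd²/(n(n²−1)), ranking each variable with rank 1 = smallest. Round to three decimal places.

Ranks of variable 1: 4, 5, 3, 2, 1
Ranks of variable 2: 4, 1, 2, 5, 3
d = r₁ − r₂: 0, 4, 1, -3, -2
d²: 0, 16, 1, 9, 4; Σd² = 30
ρ = 1 − 6·30/(5·24) = 1 − 180/120 = -0.500

-0.500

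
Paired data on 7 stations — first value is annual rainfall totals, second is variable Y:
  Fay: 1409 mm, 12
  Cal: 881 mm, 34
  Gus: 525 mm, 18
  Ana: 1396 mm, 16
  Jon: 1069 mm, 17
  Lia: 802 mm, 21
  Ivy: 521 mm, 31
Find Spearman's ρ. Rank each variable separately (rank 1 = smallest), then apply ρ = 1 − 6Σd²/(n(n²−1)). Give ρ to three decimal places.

Ranks of variable 1: 7, 4, 2, 6, 5, 3, 1
Ranks of variable 2: 1, 7, 4, 2, 3, 5, 6
d = r₁ − r₂: 6, -3, -2, 4, 2, -2, -5
d²: 36, 9, 4, 16, 4, 4, 25; Σd² = 98
ρ = 1 − 6·98/(7·48) = 1 − 588/336 = -0.750

-0.750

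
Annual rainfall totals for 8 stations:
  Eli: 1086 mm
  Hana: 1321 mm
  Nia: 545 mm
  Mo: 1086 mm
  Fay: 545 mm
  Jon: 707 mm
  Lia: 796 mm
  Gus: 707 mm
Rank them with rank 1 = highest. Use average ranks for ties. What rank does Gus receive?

5.5

Sorted (descending): 1321, 1086, 1086, 796, 707, 707, 545, 545
The 2 values of 1086 occupy positions 2–3 → average rank (2+3)/2 = 2.5.
The 2 values of 707 occupy positions 5–6 → average rank (5+6)/2 = 5.5.
The 2 values of 545 occupy positions 7–8 → average rank (7+8)/2 = 7.5.
Gus has value 707 mm → rank 5.5.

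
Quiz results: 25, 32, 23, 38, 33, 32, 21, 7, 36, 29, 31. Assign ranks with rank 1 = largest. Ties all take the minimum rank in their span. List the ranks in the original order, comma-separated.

Sorted (descending): 38, 36, 33, 32, 32, 31, 29, 25, 23, 21, 7
The 2 values of 32 occupy positions 4–5 → each gets rank 4.

8, 4, 9, 1, 3, 4, 10, 11, 2, 7, 6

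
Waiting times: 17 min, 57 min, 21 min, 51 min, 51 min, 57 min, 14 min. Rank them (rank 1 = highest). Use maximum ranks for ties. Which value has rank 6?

Sorted (descending): 57, 57, 51, 51, 21, 17, 14
The 2 values of 57 occupy positions 1–2 → each gets rank 2.
The 2 values of 51 occupy positions 3–4 → each gets rank 4.
Rank 6 → value 17.

17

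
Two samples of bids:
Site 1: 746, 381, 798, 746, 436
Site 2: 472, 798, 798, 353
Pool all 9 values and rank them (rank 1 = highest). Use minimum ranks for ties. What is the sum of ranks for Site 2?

Sorted (descending): 798, 798, 798, 746, 746, 472, 436, 381, 353
The 3 values of 798 occupy positions 1–3 → each gets rank 1.
The 2 values of 746 occupy positions 4–5 → each gets rank 4.
Site 2 values → pooled ranks: 472→6, 798→1, 798→1, 353→9
Rank sum = 6 + 1 + 1 + 9 = 17

17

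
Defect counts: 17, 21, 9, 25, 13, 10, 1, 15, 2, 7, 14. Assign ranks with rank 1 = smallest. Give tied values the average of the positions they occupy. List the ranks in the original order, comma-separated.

Sorted (ascending): 1, 2, 7, 9, 10, 13, 14, 15, 17, 21, 25
No ties — each value takes its position as its rank.

9, 10, 4, 11, 6, 5, 1, 8, 2, 3, 7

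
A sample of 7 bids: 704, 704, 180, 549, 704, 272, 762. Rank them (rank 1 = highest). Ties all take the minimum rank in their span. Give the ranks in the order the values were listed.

2, 2, 7, 5, 2, 6, 1

Sorted (descending): 762, 704, 704, 704, 549, 272, 180
The 3 values of 704 occupy positions 2–4 → each gets rank 2.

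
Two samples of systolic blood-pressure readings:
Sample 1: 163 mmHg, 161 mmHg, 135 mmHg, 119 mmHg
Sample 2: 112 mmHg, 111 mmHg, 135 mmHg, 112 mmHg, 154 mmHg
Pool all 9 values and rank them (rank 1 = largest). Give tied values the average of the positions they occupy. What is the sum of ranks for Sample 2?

31.5

Sorted (descending): 163, 161, 154, 135, 135, 119, 112, 112, 111
The 2 values of 135 occupy positions 4–5 → average rank (4+5)/2 = 4.5.
The 2 values of 112 occupy positions 7–8 → average rank (7+8)/2 = 7.5.
Sample 2 values → pooled ranks: 112→7.5, 111→9, 135→4.5, 112→7.5, 154→3
Rank sum = 7.5 + 9 + 4.5 + 7.5 + 3 = 31.5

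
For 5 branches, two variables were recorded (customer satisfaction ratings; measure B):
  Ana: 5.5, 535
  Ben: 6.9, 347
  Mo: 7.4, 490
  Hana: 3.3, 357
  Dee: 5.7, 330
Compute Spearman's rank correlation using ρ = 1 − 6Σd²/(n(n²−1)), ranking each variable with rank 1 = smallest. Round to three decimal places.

Ranks of variable 1: 2, 4, 5, 1, 3
Ranks of variable 2: 5, 2, 4, 3, 1
d = r₁ − r₂: -3, 2, 1, -2, 2
d²: 9, 4, 1, 4, 4; Σd² = 22
ρ = 1 − 6·22/(5·24) = 1 − 132/120 = -0.100

-0.100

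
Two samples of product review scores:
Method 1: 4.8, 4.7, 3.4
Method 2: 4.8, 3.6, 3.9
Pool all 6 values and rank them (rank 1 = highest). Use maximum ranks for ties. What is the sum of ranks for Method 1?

11

Sorted (descending): 4.8, 4.8, 4.7, 3.9, 3.6, 3.4
The 2 values of 4.8 occupy positions 1–2 → each gets rank 2.
Method 1 values → pooled ranks: 4.8→2, 4.7→3, 3.4→6
Rank sum = 2 + 3 + 6 = 11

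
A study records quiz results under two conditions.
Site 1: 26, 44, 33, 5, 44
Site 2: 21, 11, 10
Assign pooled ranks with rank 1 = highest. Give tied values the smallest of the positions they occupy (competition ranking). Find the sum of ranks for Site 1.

Sorted (descending): 44, 44, 33, 26, 21, 11, 10, 5
The 2 values of 44 occupy positions 1–2 → each gets rank 1.
Site 1 values → pooled ranks: 26→4, 44→1, 33→3, 5→8, 44→1
Rank sum = 4 + 1 + 3 + 8 + 1 = 17

17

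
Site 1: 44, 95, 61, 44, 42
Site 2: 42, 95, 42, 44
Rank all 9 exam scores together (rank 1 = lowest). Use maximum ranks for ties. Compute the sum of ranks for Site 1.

31

Sorted (ascending): 42, 42, 42, 44, 44, 44, 61, 95, 95
The 3 values of 42 occupy positions 1–3 → each gets rank 3.
The 3 values of 44 occupy positions 4–6 → each gets rank 6.
The 2 values of 95 occupy positions 8–9 → each gets rank 9.
Site 1 values → pooled ranks: 44→6, 95→9, 61→7, 44→6, 42→3
Rank sum = 6 + 9 + 7 + 6 + 3 = 31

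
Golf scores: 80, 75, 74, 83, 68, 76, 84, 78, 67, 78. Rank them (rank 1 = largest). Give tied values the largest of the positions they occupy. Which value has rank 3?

80

Sorted (descending): 84, 83, 80, 78, 78, 76, 75, 74, 68, 67
The 2 values of 78 occupy positions 4–5 → each gets rank 5.
Rank 3 → value 80.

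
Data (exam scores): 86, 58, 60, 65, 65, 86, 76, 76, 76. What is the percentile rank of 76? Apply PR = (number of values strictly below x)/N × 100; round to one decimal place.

N = 9.
Strictly below 76: 4. Equal to 76: 3.
PR = 4/9 × 100 = 44.4

44.4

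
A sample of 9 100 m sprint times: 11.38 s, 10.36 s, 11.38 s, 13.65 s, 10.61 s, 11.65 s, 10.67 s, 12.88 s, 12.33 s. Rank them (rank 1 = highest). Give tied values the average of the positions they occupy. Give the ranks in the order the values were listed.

Sorted (descending): 13.65, 12.88, 12.33, 11.65, 11.38, 11.38, 10.67, 10.61, 10.36
The 2 values of 11.38 occupy positions 5–6 → average rank (5+6)/2 = 5.5.

5.5, 9, 5.5, 1, 8, 4, 7, 2, 3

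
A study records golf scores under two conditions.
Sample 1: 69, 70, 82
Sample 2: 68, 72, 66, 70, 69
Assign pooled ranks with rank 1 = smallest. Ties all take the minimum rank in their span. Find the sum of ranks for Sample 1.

Sorted (ascending): 66, 68, 69, 69, 70, 70, 72, 82
The 2 values of 69 occupy positions 3–4 → each gets rank 3.
The 2 values of 70 occupy positions 5–6 → each gets rank 5.
Sample 1 values → pooled ranks: 69→3, 70→5, 82→8
Rank sum = 3 + 5 + 8 = 16

16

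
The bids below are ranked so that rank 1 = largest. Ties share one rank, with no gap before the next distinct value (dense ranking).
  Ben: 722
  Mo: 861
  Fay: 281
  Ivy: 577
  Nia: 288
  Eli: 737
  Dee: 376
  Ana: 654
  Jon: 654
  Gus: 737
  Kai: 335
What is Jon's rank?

4

Sorted (descending): 861, 737, 737, 722, 654, 654, 577, 376, 335, 288, 281
The 2 values of 737 share dense rank 2.
The 2 values of 654 share dense rank 4.
Remaining distinct values take the next consecutive integers.
Jon has value 654 → rank 4.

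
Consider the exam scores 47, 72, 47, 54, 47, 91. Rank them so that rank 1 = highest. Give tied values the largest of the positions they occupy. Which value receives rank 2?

Sorted (descending): 91, 72, 54, 47, 47, 47
The 3 values of 47 occupy positions 4–6 → each gets rank 6.
Rank 2 → value 72.

72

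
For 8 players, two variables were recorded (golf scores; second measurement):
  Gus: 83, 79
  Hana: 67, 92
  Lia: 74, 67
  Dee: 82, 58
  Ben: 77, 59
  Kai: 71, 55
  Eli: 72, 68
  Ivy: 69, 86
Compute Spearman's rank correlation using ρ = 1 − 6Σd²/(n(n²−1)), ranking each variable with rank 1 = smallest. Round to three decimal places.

Ranks of variable 1: 8, 1, 5, 7, 6, 3, 4, 2
Ranks of variable 2: 6, 8, 4, 2, 3, 1, 5, 7
d = r₁ − r₂: 2, -7, 1, 5, 3, 2, -1, -5
d²: 4, 49, 1, 25, 9, 4, 1, 25; Σd² = 118
ρ = 1 − 6·118/(8·63) = 1 − 708/504 = -0.405

-0.405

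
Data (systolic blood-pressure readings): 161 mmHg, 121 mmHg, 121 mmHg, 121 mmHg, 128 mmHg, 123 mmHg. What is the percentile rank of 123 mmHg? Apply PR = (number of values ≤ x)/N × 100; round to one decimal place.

N = 6.
Strictly below 123: 3. Equal to 123: 1.
PR = 4/6 × 100 = 66.7

66.7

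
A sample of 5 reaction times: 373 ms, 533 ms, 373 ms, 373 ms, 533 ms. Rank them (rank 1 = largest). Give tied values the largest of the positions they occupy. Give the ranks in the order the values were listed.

5, 2, 5, 5, 2

Sorted (descending): 533, 533, 373, 373, 373
The 2 values of 533 occupy positions 1–2 → each gets rank 2.
The 3 values of 373 occupy positions 3–5 → each gets rank 5.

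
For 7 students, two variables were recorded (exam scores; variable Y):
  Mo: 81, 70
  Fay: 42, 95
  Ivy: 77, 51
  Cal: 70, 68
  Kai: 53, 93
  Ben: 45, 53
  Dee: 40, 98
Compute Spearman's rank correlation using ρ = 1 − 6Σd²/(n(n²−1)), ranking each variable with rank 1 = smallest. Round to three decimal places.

-0.643

Ranks of variable 1: 7, 2, 6, 5, 4, 3, 1
Ranks of variable 2: 4, 6, 1, 3, 5, 2, 7
d = r₁ − r₂: 3, -4, 5, 2, -1, 1, -6
d²: 9, 16, 25, 4, 1, 1, 36; Σd² = 92
ρ = 1 − 6·92/(7·48) = 1 − 552/336 = -0.643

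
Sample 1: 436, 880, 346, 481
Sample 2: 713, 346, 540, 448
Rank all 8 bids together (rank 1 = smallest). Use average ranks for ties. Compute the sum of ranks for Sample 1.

Sorted (ascending): 346, 346, 436, 448, 481, 540, 713, 880
The 2 values of 346 occupy positions 1–2 → average rank (1+2)/2 = 1.5.
Sample 1 values → pooled ranks: 436→3, 880→8, 346→1.5, 481→5
Rank sum = 3 + 8 + 1.5 + 5 = 17.5

17.5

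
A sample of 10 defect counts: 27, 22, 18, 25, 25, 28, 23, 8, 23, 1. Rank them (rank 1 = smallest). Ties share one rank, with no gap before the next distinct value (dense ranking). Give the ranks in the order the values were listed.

Sorted (ascending): 1, 8, 18, 22, 23, 23, 25, 25, 27, 28
The 2 values of 23 share dense rank 5.
The 2 values of 25 share dense rank 6.
Remaining distinct values take the next consecutive integers.

7, 4, 3, 6, 6, 8, 5, 2, 5, 1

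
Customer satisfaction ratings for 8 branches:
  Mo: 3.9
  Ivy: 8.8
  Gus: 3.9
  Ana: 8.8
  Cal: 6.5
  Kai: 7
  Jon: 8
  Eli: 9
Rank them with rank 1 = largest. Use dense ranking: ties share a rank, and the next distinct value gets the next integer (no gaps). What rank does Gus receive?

Sorted (descending): 9, 8.8, 8.8, 8, 7, 6.5, 3.9, 3.9
The 2 values of 8.8 share dense rank 2.
The 2 values of 3.9 share dense rank 6.
Remaining distinct values take the next consecutive integers.
Gus has value 3.9 → rank 6.

6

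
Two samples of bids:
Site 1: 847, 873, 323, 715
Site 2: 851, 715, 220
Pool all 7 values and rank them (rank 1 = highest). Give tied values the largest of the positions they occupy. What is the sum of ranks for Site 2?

14

Sorted (descending): 873, 851, 847, 715, 715, 323, 220
The 2 values of 715 occupy positions 4–5 → each gets rank 5.
Site 2 values → pooled ranks: 851→2, 715→5, 220→7
Rank sum = 2 + 5 + 7 = 14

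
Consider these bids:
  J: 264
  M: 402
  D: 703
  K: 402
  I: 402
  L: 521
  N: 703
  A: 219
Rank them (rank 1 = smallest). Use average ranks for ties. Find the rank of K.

Sorted (ascending): 219, 264, 402, 402, 402, 521, 703, 703
The 3 values of 402 occupy positions 3–5 → average rank 4.
The 2 values of 703 occupy positions 7–8 → average rank (7+8)/2 = 7.5.
K has value 402 → rank 4.

4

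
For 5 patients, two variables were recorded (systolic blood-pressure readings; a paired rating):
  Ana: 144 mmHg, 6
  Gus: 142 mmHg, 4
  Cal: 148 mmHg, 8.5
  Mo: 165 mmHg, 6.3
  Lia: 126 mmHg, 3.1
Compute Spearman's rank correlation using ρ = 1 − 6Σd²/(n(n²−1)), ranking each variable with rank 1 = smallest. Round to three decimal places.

Ranks of variable 1: 3, 2, 4, 5, 1
Ranks of variable 2: 3, 2, 5, 4, 1
d = r₁ − r₂: 0, 0, -1, 1, 0
d²: 0, 0, 1, 1, 0; Σd² = 2
ρ = 1 − 6·2/(5·24) = 1 − 12/120 = 0.900

0.900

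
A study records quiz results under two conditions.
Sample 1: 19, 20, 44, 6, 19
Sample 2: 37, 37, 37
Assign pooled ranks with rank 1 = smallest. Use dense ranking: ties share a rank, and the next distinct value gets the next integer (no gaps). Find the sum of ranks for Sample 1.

13

Sorted (ascending): 6, 19, 19, 20, 37, 37, 37, 44
The 2 values of 19 share dense rank 2.
The 3 values of 37 share dense rank 4.
Remaining distinct values take the next consecutive integers.
Sample 1 values → pooled ranks: 19→2, 20→3, 44→5, 6→1, 19→2
Rank sum = 2 + 3 + 5 + 1 + 2 = 13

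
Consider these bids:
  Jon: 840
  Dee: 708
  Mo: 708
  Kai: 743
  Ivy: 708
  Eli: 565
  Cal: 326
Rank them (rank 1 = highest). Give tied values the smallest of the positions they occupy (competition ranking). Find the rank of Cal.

7

Sorted (descending): 840, 743, 708, 708, 708, 565, 326
The 3 values of 708 occupy positions 3–5 → each gets rank 3.
Cal has value 326 → rank 7.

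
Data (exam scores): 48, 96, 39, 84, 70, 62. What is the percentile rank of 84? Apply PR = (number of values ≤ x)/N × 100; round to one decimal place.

N = 6.
Strictly below 84: 4. Equal to 84: 1.
PR = 5/6 × 100 = 83.3

83.3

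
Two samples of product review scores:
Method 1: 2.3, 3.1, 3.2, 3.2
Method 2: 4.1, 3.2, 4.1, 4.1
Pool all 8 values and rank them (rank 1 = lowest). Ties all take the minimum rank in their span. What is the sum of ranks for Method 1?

9

Sorted (ascending): 2.3, 3.1, 3.2, 3.2, 3.2, 4.1, 4.1, 4.1
The 3 values of 3.2 occupy positions 3–5 → each gets rank 3.
The 3 values of 4.1 occupy positions 6–8 → each gets rank 6.
Method 1 values → pooled ranks: 2.3→1, 3.1→2, 3.2→3, 3.2→3
Rank sum = 1 + 2 + 3 + 3 = 9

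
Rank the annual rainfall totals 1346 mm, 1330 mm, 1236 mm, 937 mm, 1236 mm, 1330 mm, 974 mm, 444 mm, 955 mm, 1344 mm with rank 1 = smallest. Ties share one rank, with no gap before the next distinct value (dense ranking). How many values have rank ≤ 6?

Sorted (ascending): 444, 937, 955, 974, 1236, 1236, 1330, 1330, 1344, 1346
The 2 values of 1236 share dense rank 5.
The 2 values of 1330 share dense rank 6.
Remaining distinct values take the next consecutive integers.
Ranks ≤ 6: {1, 2, 3, 4, 5, 5, 6, 6} → 8 values.

8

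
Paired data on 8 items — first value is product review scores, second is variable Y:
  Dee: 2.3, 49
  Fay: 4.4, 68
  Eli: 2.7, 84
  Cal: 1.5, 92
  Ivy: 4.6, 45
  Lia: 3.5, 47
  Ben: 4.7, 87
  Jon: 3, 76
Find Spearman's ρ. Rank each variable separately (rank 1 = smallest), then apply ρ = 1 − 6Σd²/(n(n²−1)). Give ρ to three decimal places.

-0.310

Ranks of variable 1: 2, 6, 3, 1, 7, 5, 8, 4
Ranks of variable 2: 3, 4, 6, 8, 1, 2, 7, 5
d = r₁ − r₂: -1, 2, -3, -7, 6, 3, 1, -1
d²: 1, 4, 9, 49, 36, 9, 1, 1; Σd² = 110
ρ = 1 − 6·110/(8·63) = 1 − 660/504 = -0.310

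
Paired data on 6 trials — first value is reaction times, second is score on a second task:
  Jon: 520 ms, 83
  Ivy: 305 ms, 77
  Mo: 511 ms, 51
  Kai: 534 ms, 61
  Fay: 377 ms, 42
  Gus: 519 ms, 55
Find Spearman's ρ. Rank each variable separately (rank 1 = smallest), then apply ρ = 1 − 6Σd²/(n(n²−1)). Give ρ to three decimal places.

Ranks of variable 1: 5, 1, 3, 6, 2, 4
Ranks of variable 2: 6, 5, 2, 4, 1, 3
d = r₁ − r₂: -1, -4, 1, 2, 1, 1
d²: 1, 16, 1, 4, 1, 1; Σd² = 24
ρ = 1 − 6·24/(6·35) = 1 − 144/210 = 0.314

0.314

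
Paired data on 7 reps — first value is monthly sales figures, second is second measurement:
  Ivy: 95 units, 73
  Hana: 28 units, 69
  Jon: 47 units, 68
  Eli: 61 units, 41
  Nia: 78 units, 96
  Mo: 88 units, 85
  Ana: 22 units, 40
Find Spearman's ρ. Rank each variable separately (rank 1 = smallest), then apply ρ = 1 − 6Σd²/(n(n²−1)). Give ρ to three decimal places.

Ranks of variable 1: 7, 2, 3, 4, 5, 6, 1
Ranks of variable 2: 5, 4, 3, 2, 7, 6, 1
d = r₁ − r₂: 2, -2, 0, 2, -2, 0, 0
d²: 4, 4, 0, 4, 4, 0, 0; Σd² = 16
ρ = 1 − 6·16/(7·48) = 1 − 96/336 = 0.714

0.714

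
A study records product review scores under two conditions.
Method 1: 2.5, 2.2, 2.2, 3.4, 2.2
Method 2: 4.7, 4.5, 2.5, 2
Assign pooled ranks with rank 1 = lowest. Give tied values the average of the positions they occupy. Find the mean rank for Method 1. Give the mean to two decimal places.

4.30

Sorted (ascending): 2, 2.2, 2.2, 2.2, 2.5, 2.5, 3.4, 4.5, 4.7
The 3 values of 2.2 occupy positions 2–4 → average rank 3.
The 2 values of 2.5 occupy positions 5–6 → average rank (5+6)/2 = 5.5.
Method 1 values → pooled ranks: 2.5→5.5, 2.2→3, 2.2→3, 3.4→7, 2.2→3
Mean rank = (5.5 + 3 + 3 + 7 + 3) / 5 = 4.30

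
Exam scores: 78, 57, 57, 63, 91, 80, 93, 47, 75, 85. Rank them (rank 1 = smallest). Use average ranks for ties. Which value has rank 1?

Sorted (ascending): 47, 57, 57, 63, 75, 78, 80, 85, 91, 93
The 2 values of 57 occupy positions 2–3 → average rank (2+3)/2 = 2.5.
Rank 1 → value 47.

47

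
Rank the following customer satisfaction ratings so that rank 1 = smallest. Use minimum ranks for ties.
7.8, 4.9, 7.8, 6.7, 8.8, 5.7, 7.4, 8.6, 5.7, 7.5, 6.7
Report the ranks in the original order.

Sorted (ascending): 4.9, 5.7, 5.7, 6.7, 6.7, 7.4, 7.5, 7.8, 7.8, 8.6, 8.8
The 2 values of 5.7 occupy positions 2–3 → each gets rank 2.
The 2 values of 6.7 occupy positions 4–5 → each gets rank 4.
The 2 values of 7.8 occupy positions 8–9 → each gets rank 8.

8, 1, 8, 4, 11, 2, 6, 10, 2, 7, 4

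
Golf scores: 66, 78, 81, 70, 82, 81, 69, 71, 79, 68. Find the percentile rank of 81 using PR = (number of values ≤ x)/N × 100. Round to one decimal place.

N = 10.
Strictly below 81: 7. Equal to 81: 2.
PR = 9/10 × 100 = 90.0

90.0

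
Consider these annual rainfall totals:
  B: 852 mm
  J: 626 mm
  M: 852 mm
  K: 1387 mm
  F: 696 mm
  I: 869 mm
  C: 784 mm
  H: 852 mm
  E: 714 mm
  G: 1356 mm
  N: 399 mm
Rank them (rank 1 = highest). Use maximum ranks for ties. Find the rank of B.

Sorted (descending): 1387, 1356, 869, 852, 852, 852, 784, 714, 696, 626, 399
The 3 values of 852 occupy positions 4–6 → each gets rank 6.
B has value 852 mm → rank 6.

6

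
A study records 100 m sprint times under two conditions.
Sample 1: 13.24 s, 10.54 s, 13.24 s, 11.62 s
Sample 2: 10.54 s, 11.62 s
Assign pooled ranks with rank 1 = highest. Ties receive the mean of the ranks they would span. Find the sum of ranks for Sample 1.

12

Sorted (descending): 13.24, 13.24, 11.62, 11.62, 10.54, 10.54
The 2 values of 13.24 occupy positions 1–2 → average rank (1+2)/2 = 1.5.
The 2 values of 11.62 occupy positions 3–4 → average rank (3+4)/2 = 3.5.
The 2 values of 10.54 occupy positions 5–6 → average rank (5+6)/2 = 5.5.
Sample 1 values → pooled ranks: 13.24→1.5, 10.54→5.5, 13.24→1.5, 11.62→3.5
Rank sum = 1.5 + 5.5 + 1.5 + 3.5 = 12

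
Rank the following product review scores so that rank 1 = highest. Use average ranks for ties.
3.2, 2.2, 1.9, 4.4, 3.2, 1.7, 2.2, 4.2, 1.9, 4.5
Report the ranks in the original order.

4.5, 6.5, 8.5, 2, 4.5, 10, 6.5, 3, 8.5, 1

Sorted (descending): 4.5, 4.4, 4.2, 3.2, 3.2, 2.2, 2.2, 1.9, 1.9, 1.7
The 2 values of 3.2 occupy positions 4–5 → average rank (4+5)/2 = 4.5.
The 2 values of 2.2 occupy positions 6–7 → average rank (6+7)/2 = 6.5.
The 2 values of 1.9 occupy positions 8–9 → average rank (8+9)/2 = 8.5.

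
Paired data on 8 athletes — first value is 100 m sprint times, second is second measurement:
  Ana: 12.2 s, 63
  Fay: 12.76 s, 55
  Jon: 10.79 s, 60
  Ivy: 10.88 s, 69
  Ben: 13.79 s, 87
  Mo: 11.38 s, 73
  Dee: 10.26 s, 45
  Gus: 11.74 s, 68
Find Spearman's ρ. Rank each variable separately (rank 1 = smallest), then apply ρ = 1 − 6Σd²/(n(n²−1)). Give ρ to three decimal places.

0.429

Ranks of variable 1: 6, 7, 2, 3, 8, 4, 1, 5
Ranks of variable 2: 4, 2, 3, 6, 8, 7, 1, 5
d = r₁ − r₂: 2, 5, -1, -3, 0, -3, 0, 0
d²: 4, 25, 1, 9, 0, 9, 0, 0; Σd² = 48
ρ = 1 − 6·48/(8·63) = 1 − 288/504 = 0.429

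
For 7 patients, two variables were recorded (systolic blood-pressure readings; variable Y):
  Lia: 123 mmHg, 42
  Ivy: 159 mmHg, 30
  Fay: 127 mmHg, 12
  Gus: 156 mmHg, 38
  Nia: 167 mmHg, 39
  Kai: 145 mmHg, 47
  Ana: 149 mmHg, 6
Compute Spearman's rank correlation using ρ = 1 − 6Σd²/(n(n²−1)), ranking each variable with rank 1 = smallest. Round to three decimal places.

Ranks of variable 1: 1, 6, 2, 5, 7, 3, 4
Ranks of variable 2: 6, 3, 2, 4, 5, 7, 1
d = r₁ − r₂: -5, 3, 0, 1, 2, -4, 3
d²: 25, 9, 0, 1, 4, 16, 9; Σd² = 64
ρ = 1 − 6·64/(7·48) = 1 − 384/336 = -0.143

-0.143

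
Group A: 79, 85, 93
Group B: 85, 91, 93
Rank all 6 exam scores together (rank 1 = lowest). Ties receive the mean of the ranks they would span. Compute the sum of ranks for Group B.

Sorted (ascending): 79, 85, 85, 91, 93, 93
The 2 values of 85 occupy positions 2–3 → average rank (2+3)/2 = 2.5.
The 2 values of 93 occupy positions 5–6 → average rank (5+6)/2 = 5.5.
Group B values → pooled ranks: 85→2.5, 91→4, 93→5.5
Rank sum = 2.5 + 4 + 5.5 = 12

12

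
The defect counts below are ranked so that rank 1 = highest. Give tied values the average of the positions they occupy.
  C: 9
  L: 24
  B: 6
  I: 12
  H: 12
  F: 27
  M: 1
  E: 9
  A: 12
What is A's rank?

Sorted (descending): 27, 24, 12, 12, 12, 9, 9, 6, 1
The 3 values of 12 occupy positions 3–5 → average rank 4.
The 2 values of 9 occupy positions 6–7 → average rank (6+7)/2 = 6.5.
A has value 12 → rank 4.

4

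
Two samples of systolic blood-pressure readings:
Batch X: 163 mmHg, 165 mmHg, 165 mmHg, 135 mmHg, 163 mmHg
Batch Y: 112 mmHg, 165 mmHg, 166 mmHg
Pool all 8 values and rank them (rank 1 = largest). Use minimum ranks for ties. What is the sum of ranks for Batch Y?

Sorted (descending): 166, 165, 165, 165, 163, 163, 135, 112
The 3 values of 165 occupy positions 2–4 → each gets rank 2.
The 2 values of 163 occupy positions 5–6 → each gets rank 5.
Batch Y values → pooled ranks: 112→8, 165→2, 166→1
Rank sum = 8 + 2 + 1 = 11

11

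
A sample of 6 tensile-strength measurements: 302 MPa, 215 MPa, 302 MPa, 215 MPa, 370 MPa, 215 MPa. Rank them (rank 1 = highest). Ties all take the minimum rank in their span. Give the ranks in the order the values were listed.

Sorted (descending): 370, 302, 302, 215, 215, 215
The 2 values of 302 occupy positions 2–3 → each gets rank 2.
The 3 values of 215 occupy positions 4–6 → each gets rank 4.

2, 4, 2, 4, 1, 4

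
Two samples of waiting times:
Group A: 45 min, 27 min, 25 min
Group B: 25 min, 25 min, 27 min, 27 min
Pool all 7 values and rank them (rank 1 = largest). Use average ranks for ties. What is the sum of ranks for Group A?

10

Sorted (descending): 45, 27, 27, 27, 25, 25, 25
The 3 values of 27 occupy positions 2–4 → average rank 3.
The 3 values of 25 occupy positions 5–7 → average rank 6.
Group A values → pooled ranks: 45→1, 27→3, 25→6
Rank sum = 1 + 3 + 6 = 10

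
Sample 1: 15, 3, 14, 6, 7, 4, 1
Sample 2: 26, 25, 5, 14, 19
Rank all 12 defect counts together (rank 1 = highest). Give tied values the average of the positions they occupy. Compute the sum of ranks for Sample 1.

Sorted (descending): 26, 25, 19, 15, 14, 14, 7, 6, 5, 4, 3, 1
The 2 values of 14 occupy positions 5–6 → average rank (5+6)/2 = 5.5.
Sample 1 values → pooled ranks: 15→4, 3→11, 14→5.5, 6→8, 7→7, 4→10, 1→12
Rank sum = 4 + 11 + 5.5 + 8 + 7 + 10 + 12 = 57.5

57.5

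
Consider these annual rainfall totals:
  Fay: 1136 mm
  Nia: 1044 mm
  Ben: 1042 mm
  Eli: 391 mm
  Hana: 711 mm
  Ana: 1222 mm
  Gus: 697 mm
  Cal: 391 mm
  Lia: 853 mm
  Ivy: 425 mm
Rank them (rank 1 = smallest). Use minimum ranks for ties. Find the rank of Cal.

Sorted (ascending): 391, 391, 425, 697, 711, 853, 1042, 1044, 1136, 1222
The 2 values of 391 occupy positions 1–2 → each gets rank 1.
Cal has value 391 mm → rank 1.

1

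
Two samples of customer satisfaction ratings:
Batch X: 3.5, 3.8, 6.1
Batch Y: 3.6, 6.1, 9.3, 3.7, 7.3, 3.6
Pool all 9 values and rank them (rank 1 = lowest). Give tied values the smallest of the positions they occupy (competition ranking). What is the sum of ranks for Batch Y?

Sorted (ascending): 3.5, 3.6, 3.6, 3.7, 3.8, 6.1, 6.1, 7.3, 9.3
The 2 values of 3.6 occupy positions 2–3 → each gets rank 2.
The 2 values of 6.1 occupy positions 6–7 → each gets rank 6.
Batch Y values → pooled ranks: 3.6→2, 6.1→6, 9.3→9, 3.7→4, 7.3→8, 3.6→2
Rank sum = 2 + 6 + 9 + 4 + 8 + 2 = 31

31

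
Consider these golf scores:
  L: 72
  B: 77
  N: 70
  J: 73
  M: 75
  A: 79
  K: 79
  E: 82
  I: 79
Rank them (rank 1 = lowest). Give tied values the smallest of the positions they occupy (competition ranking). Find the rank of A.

6

Sorted (ascending): 70, 72, 73, 75, 77, 79, 79, 79, 82
The 3 values of 79 occupy positions 6–8 → each gets rank 6.
A has value 79 → rank 6.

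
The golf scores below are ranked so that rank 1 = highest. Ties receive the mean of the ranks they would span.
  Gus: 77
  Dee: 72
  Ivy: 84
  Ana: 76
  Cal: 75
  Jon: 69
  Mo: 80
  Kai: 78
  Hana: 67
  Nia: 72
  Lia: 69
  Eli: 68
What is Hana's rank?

Sorted (descending): 84, 80, 78, 77, 76, 75, 72, 72, 69, 69, 68, 67
The 2 values of 72 occupy positions 7–8 → average rank (7+8)/2 = 7.5.
The 2 values of 69 occupy positions 9–10 → average rank (9+10)/2 = 9.5.
Hana has value 67 → rank 12.

12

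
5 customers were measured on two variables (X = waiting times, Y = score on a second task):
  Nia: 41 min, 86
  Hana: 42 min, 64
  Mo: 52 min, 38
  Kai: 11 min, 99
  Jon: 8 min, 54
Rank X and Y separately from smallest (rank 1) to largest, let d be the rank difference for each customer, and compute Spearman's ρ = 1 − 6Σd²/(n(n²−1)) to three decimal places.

-0.400

Ranks of variable 1: 3, 4, 5, 2, 1
Ranks of variable 2: 4, 3, 1, 5, 2
d = r₁ − r₂: -1, 1, 4, -3, -1
d²: 1, 1, 16, 9, 1; Σd² = 28
ρ = 1 − 6·28/(5·24) = 1 − 168/120 = -0.400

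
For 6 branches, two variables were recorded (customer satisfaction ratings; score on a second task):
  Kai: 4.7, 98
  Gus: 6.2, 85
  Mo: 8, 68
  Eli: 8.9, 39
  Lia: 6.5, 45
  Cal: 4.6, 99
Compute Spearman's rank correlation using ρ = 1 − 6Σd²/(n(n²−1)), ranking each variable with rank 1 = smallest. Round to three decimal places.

-0.943

Ranks of variable 1: 2, 3, 5, 6, 4, 1
Ranks of variable 2: 5, 4, 3, 1, 2, 6
d = r₁ − r₂: -3, -1, 2, 5, 2, -5
d²: 9, 1, 4, 25, 4, 25; Σd² = 68
ρ = 1 − 6·68/(6·35) = 1 − 408/210 = -0.943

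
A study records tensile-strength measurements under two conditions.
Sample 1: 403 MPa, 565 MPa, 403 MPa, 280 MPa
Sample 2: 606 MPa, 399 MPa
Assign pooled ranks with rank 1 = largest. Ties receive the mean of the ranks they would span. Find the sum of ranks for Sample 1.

15

Sorted (descending): 606, 565, 403, 403, 399, 280
The 2 values of 403 occupy positions 3–4 → average rank (3+4)/2 = 3.5.
Sample 1 values → pooled ranks: 403→3.5, 565→2, 403→3.5, 280→6
Rank sum = 3.5 + 2 + 3.5 + 6 = 15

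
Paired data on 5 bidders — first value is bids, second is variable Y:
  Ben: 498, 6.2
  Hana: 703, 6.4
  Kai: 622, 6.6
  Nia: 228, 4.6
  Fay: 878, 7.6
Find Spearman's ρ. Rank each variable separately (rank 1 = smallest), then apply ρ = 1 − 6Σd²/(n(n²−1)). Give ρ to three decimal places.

Ranks of variable 1: 2, 4, 3, 1, 5
Ranks of variable 2: 2, 3, 4, 1, 5
d = r₁ − r₂: 0, 1, -1, 0, 0
d²: 0, 1, 1, 0, 0; Σd² = 2
ρ = 1 − 6·2/(5·24) = 1 − 12/120 = 0.900

0.900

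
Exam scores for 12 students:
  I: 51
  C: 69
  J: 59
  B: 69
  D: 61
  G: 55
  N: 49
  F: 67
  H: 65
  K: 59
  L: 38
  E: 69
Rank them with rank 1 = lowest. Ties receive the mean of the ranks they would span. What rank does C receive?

11

Sorted (ascending): 38, 49, 51, 55, 59, 59, 61, 65, 67, 69, 69, 69
The 2 values of 59 occupy positions 5–6 → average rank (5+6)/2 = 5.5.
The 3 values of 69 occupy positions 10–12 → average rank 11.
C has value 69 → rank 11.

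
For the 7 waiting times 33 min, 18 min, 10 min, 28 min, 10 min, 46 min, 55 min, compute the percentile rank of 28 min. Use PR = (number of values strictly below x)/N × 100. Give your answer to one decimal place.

42.9

N = 7.
Strictly below 28: 3. Equal to 28: 1.
PR = 3/7 × 100 = 42.9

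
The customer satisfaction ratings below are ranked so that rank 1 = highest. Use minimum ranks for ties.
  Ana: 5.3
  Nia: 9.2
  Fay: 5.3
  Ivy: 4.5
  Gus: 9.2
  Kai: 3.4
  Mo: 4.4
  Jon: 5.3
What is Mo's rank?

7

Sorted (descending): 9.2, 9.2, 5.3, 5.3, 5.3, 4.5, 4.4, 3.4
The 2 values of 9.2 occupy positions 1–2 → each gets rank 1.
The 3 values of 5.3 occupy positions 3–5 → each gets rank 3.
Mo has value 4.4 → rank 7.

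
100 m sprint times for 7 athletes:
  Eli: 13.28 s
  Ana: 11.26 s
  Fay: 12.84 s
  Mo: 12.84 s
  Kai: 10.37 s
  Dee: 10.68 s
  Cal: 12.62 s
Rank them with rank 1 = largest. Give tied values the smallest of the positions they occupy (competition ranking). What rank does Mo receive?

Sorted (descending): 13.28, 12.84, 12.84, 12.62, 11.26, 10.68, 10.37
The 2 values of 12.84 occupy positions 2–3 → each gets rank 2.
Mo has value 12.84 s → rank 2.

2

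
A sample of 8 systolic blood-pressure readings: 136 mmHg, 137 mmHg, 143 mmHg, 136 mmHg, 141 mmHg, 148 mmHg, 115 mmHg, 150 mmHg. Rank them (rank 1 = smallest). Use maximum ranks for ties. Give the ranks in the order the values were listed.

Sorted (ascending): 115, 136, 136, 137, 141, 143, 148, 150
The 2 values of 136 occupy positions 2–3 → each gets rank 3.

3, 4, 6, 3, 5, 7, 1, 8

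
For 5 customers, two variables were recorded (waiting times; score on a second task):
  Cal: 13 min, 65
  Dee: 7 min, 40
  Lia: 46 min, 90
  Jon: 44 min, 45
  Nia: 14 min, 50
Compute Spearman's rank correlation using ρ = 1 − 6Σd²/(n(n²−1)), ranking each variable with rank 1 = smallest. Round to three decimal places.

Ranks of variable 1: 2, 1, 5, 4, 3
Ranks of variable 2: 4, 1, 5, 2, 3
d = r₁ − r₂: -2, 0, 0, 2, 0
d²: 4, 0, 0, 4, 0; Σd² = 8
ρ = 1 − 6·8/(5·24) = 1 − 48/120 = 0.600

0.600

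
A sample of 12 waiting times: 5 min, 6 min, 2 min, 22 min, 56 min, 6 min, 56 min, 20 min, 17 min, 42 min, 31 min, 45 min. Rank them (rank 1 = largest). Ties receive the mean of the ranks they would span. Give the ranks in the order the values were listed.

Sorted (descending): 56, 56, 45, 42, 31, 22, 20, 17, 6, 6, 5, 2
The 2 values of 56 occupy positions 1–2 → average rank (1+2)/2 = 1.5.
The 2 values of 6 occupy positions 9–10 → average rank (9+10)/2 = 9.5.

11, 9.5, 12, 6, 1.5, 9.5, 1.5, 7, 8, 4, 5, 3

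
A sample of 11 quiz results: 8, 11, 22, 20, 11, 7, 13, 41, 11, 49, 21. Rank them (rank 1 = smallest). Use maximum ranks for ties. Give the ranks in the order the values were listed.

Sorted (ascending): 7, 8, 11, 11, 11, 13, 20, 21, 22, 41, 49
The 3 values of 11 occupy positions 3–5 → each gets rank 5.

2, 5, 9, 7, 5, 1, 6, 10, 5, 11, 8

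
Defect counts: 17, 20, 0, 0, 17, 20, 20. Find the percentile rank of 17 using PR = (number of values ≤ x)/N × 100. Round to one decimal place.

57.1

N = 7.
Strictly below 17: 2. Equal to 17: 2.
PR = 4/7 × 100 = 57.1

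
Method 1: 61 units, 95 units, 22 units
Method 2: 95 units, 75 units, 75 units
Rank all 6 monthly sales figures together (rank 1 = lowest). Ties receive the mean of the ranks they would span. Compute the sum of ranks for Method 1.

8.5

Sorted (ascending): 22, 61, 75, 75, 95, 95
The 2 values of 75 occupy positions 3–4 → average rank (3+4)/2 = 3.5.
The 2 values of 95 occupy positions 5–6 → average rank (5+6)/2 = 5.5.
Method 1 values → pooled ranks: 61→2, 95→5.5, 22→1
Rank sum = 2 + 5.5 + 1 = 8.5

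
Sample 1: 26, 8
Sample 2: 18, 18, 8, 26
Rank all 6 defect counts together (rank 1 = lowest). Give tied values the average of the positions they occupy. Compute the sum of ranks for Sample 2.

14

Sorted (ascending): 8, 8, 18, 18, 26, 26
The 2 values of 8 occupy positions 1–2 → average rank (1+2)/2 = 1.5.
The 2 values of 18 occupy positions 3–4 → average rank (3+4)/2 = 3.5.
The 2 values of 26 occupy positions 5–6 → average rank (5+6)/2 = 5.5.
Sample 2 values → pooled ranks: 18→3.5, 18→3.5, 8→1.5, 26→5.5
Rank sum = 3.5 + 3.5 + 1.5 + 5.5 = 14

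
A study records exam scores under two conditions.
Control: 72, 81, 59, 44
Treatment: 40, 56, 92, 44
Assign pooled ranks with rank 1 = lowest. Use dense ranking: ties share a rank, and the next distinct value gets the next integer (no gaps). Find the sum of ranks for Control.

Sorted (ascending): 40, 44, 44, 56, 59, 72, 81, 92
The 2 values of 44 share dense rank 2.
Remaining distinct values take the next consecutive integers.
Control values → pooled ranks: 72→5, 81→6, 59→4, 44→2
Rank sum = 5 + 6 + 4 + 2 = 17

17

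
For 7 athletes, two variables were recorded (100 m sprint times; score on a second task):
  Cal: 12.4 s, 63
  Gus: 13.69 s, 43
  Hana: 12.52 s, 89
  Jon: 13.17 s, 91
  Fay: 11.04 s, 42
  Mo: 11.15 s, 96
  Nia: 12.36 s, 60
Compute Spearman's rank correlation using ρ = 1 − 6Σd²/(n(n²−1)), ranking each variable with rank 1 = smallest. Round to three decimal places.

0.107

Ranks of variable 1: 4, 7, 5, 6, 1, 2, 3
Ranks of variable 2: 4, 2, 5, 6, 1, 7, 3
d = r₁ − r₂: 0, 5, 0, 0, 0, -5, 0
d²: 0, 25, 0, 0, 0, 25, 0; Σd² = 50
ρ = 1 − 6·50/(7·48) = 1 − 300/336 = 0.107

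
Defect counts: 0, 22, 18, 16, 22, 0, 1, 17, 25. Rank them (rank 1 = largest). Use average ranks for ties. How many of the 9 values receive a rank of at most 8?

7

Sorted (descending): 25, 22, 22, 18, 17, 16, 1, 0, 0
The 2 values of 22 occupy positions 2–3 → average rank (2+3)/2 = 2.5.
The 2 values of 0 occupy positions 8–9 → average rank (8+9)/2 = 8.5.
Ranks ≤ 8: {1, 2.5, 2.5, 4, 5, 6, 7} → 7 values.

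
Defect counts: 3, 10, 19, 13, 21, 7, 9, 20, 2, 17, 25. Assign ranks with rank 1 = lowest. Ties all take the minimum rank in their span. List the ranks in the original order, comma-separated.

Sorted (ascending): 2, 3, 7, 9, 10, 13, 17, 19, 20, 21, 25
No ties — each value takes its position as its rank.

2, 5, 8, 6, 10, 3, 4, 9, 1, 7, 11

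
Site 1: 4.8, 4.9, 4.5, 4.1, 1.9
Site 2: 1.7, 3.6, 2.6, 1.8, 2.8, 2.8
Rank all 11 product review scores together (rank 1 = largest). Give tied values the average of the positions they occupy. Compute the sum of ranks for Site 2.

Sorted (descending): 4.9, 4.8, 4.5, 4.1, 3.6, 2.8, 2.8, 2.6, 1.9, 1.8, 1.7
The 2 values of 2.8 occupy positions 6–7 → average rank (6+7)/2 = 6.5.
Site 2 values → pooled ranks: 1.7→11, 3.6→5, 2.6→8, 1.8→10, 2.8→6.5, 2.8→6.5
Rank sum = 11 + 5 + 8 + 10 + 6.5 + 6.5 = 47

47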